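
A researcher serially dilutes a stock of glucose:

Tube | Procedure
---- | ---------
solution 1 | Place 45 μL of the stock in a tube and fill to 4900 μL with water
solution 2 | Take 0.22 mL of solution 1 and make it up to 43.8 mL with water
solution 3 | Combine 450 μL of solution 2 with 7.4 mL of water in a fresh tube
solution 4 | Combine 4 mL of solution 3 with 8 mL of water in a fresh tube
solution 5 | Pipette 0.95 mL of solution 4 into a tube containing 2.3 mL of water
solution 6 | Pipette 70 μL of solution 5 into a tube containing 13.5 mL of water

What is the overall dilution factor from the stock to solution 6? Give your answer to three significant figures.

7.52 × 10^8

Step 1: 45 μL brought to 4900 μL → factor 4900/45 = 108.89
Step 2: 0.22 mL brought to 43.8 mL → factor 43.8/0.22 = 199.09
Step 3: 450 μL + 7.4 mL = 7850 μL total → factor 7850/450 = 17.444
Step 4: 4 mL + 8 mL = 12 mL total → factor 12/4 = 3
Step 5: 0.95 mL + 2.3 mL = 3.25 mL total → factor 3.25/0.95 = 3.4211
Step 6: 70 μL + 13.5 mL = 13570 μL total → factor 13570/70 = 193.86
Overall dilution factor = 108.89 × 199.09 × 17.444 × 3 × 3.4211 × 193.86 = 7.5241 × 10^8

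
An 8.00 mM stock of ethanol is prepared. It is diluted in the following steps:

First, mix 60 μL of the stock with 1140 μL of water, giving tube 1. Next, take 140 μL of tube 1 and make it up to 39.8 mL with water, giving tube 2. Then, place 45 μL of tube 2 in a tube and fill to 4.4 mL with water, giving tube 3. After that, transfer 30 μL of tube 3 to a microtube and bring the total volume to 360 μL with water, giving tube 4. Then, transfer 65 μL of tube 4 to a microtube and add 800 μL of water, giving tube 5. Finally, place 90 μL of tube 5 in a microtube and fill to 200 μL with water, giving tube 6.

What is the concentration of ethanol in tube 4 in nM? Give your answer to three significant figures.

Step 1: 60 μL + 1140 μL = 1200 μL total → factor 1200/60 = 20
Step 2: 140 μL brought to 39.8 mL → factor 39800/140 = 284.29
Step 3: 45 μL brought to 4.4 mL → factor 4400/45 = 97.778
Step 4: 30 μL brought to 360 μL → factor 360/30 = 12
Dilution factor through tube 4 = 20 × 284.29 × 97.778 × 12 = 6.6712 × 10^6
[tube 4] = 8.00 mM / 6.6712 × 10^6 = 1.199 × 10^-6 mM = 1.20 nM

1.20 nM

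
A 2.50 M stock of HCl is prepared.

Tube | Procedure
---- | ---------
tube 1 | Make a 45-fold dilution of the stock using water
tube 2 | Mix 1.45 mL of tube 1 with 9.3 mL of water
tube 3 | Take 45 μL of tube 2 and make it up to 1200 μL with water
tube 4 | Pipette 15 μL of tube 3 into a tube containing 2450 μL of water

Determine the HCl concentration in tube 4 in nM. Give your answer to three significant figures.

Step 1: 45-fold → factor 45
Step 2: 1.45 mL + 9.3 mL = 10.75 mL total → factor 10.75/1.45 = 7.4138
Step 3: 45 μL brought to 1200 μL → factor 1200/45 = 26.667
Step 4: 15 μL + 2450 μL = 2465 μL total → factor 2465/15 = 164.33
Overall dilution factor = 45 × 7.4138 × 26.667 × 164.33 = 1.462 × 10^6
Final = 2.50 M / 1.462 × 10^6 = 1.710 × 10^-6 M = 1.71 × 10^3 nM

1.71 × 10^3 nM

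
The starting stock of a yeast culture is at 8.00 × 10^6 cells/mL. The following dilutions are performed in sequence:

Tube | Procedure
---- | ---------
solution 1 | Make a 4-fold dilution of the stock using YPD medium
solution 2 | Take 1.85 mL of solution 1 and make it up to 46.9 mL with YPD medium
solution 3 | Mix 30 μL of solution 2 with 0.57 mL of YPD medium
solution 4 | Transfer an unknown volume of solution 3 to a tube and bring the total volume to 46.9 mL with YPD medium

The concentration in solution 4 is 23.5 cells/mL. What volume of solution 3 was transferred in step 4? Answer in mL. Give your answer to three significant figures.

Step 1: 4-fold → factor 4
Step 2: 1.85 mL brought to 46.9 mL → factor 46.9/1.85 = 25.351
Step 3: 30 μL + 0.57 mL = 600 μL total → factor 600/30 = 20
Step 4: v brought to 46.9 mL → factor = 46.9 mL/v
Product of known-step factors = 2028.1
Overall factor = 8.00 × 10^6 cells/mL / (23.5 cells/mL) = 3.4043 × 10^5
Step-4 factor = 3.4043 × 10^5 / 2028.1 = 167.85
v = 46.9 mL / 167.85 = 0.279 mL

0.279 mL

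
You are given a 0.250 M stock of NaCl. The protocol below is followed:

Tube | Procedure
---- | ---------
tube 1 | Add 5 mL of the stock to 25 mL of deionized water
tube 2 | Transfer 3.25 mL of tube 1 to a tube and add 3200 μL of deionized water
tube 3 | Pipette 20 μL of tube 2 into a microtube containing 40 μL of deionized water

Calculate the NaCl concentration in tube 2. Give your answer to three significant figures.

Step 1: 5 mL + 25 mL = 30 mL total → factor 30/5 = 6
Step 2: 3.25 mL + 3200 μL = 6.45 mL total → factor 6.45/3.25 = 1.9846
Dilution factor through tube 2 = 6 × 1.9846 = 11.908
[tube 2] = 0.250 M / 11.908 = 0.0210 M

0.0210 M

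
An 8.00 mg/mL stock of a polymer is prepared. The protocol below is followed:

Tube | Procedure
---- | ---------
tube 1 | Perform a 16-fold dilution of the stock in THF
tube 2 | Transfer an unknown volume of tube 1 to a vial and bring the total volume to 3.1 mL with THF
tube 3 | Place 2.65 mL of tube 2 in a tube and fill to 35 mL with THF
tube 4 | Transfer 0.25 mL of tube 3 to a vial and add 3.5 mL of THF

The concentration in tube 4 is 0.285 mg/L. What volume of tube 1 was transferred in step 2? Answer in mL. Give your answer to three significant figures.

0.350 mL

Step 1: 16-fold → factor 16
Step 2: v brought to 3.1 mL → factor = 3.1 mL/v
Step 3: 2.65 mL brought to 35 mL → factor 35/2.65 = 13.208
Step 4: 0.25 mL + 3.5 mL = 3.75 mL total → factor 3.75/0.25 = 15
Product of known-step factors = 3169.8
Overall factor = 8.00 mg/mL / (0.285 mg/L) = 28070
Step-2 factor = 28070 / 3169.8 = 8.8555
v = 3.1 mL / 8.8555 = 0.350 mL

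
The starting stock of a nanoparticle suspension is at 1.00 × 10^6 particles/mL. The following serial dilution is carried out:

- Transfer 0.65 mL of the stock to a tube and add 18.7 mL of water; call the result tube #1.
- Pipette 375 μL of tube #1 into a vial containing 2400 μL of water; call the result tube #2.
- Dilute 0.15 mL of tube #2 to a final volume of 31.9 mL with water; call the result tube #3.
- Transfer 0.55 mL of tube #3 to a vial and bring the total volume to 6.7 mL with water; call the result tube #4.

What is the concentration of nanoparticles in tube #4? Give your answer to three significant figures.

Step 1: 0.65 mL + 18.7 mL = 19.35 mL total → factor 19.35/0.65 = 29.769
Step 2: 375 μL + 2400 μL = 2775 μL total → factor 2775/375 = 7.4
Step 3: 0.15 mL brought to 31.9 mL → factor 31.9/0.15 = 212.67
Step 4: 0.55 mL brought to 6.7 mL → factor 6.7/0.55 = 12.182
Overall dilution factor = 29.769 × 7.4 × 212.67 × 12.182 = 5.707 × 10^5
Final = 1.00 × 10^6 particles/mL / 5.707 × 10^5 = 1.75 particles/mL

1.75 particles/mL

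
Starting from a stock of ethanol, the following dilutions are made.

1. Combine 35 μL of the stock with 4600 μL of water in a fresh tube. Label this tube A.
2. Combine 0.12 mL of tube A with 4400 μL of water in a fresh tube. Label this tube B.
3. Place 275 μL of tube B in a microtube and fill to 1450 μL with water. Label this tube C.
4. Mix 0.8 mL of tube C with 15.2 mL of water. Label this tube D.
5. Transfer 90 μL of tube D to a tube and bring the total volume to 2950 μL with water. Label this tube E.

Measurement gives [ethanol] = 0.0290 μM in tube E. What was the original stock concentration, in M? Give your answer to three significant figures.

Step 1: 35 μL + 4600 μL = 4635 μL total → factor 4635/35 = 132.43
Step 2: 0.12 mL + 4400 μL = 4.52 mL total → factor 4.52/0.12 = 37.667
Step 3: 275 μL brought to 1450 μL → factor 1450/275 = 5.2727
Step 4: 0.8 mL + 15.2 mL = 16 mL total → factor 16/0.8 = 20
Step 5: 90 μL brought to 2950 μL → factor 2950/90 = 32.778
Overall dilution factor = 132.43 × 37.667 × 5.2727 × 20 × 32.778 = 1.7242 × 10^7
Stock = 0.0290 μM × 1.7242 × 10^7 = 5.000 × 10^5 μM = 0.500 M

0.500 M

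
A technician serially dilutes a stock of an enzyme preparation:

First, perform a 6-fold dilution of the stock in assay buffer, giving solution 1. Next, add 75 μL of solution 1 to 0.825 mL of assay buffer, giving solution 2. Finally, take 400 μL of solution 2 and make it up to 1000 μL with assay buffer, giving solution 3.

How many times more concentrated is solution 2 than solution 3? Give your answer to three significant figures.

2.50

Step 1: 6-fold → factor 6
Step 2: 75 μL + 0.825 mL = 900 μL total → factor 900/75 = 12
Step 3: 400 μL brought to 1000 μL → factor 1000/400 = 2.5
Dilution factor to solution 2 = 72; to solution 3 = 180
[solution 2]/[solution 3] = (factor to solution 3)/(factor to solution 2) = 180/72 = 2.50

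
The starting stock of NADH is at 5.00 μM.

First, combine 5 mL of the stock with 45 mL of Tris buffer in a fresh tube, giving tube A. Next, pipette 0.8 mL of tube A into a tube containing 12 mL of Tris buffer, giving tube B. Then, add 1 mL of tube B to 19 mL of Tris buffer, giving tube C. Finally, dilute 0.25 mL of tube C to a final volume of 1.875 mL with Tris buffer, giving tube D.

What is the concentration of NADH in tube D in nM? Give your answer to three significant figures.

Step 1: 5 mL + 45 mL = 50 mL total → factor 50/5 = 10
Step 2: 0.8 mL + 12 mL = 12.8 mL total → factor 12.8/0.8 = 16
Step 3: 1 mL + 19 mL = 20 mL total → factor 20/1 = 20
Step 4: 0.25 mL brought to 1.875 mL → factor 1.875/0.25 = 7.5
Overall dilution factor = 10 × 16 × 20 × 7.5 = 24000
Final = 5.00 μM / 24000 = 0.0002083 μM = 0.208 nM

0.208 nM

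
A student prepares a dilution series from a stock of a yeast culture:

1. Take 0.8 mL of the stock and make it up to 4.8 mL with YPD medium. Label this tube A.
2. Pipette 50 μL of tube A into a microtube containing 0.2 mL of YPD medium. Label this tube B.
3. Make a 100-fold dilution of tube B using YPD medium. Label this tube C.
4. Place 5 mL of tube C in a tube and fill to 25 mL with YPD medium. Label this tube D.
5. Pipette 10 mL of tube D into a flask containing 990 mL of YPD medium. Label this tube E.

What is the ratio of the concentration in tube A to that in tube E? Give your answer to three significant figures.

2.50 × 10^5

Step 1: 0.8 mL brought to 4.8 mL → factor 4.8/0.8 = 6
Step 2: 50 μL + 0.2 mL = 250 μL total → factor 250/50 = 5
Step 3: 100-fold → factor 100
Step 4: 5 mL brought to 25 mL → factor 25/5 = 5
Step 5: 10 mL + 990 mL = 1000 mL total → factor 1000/10 = 100
Dilution factor to tube A = 6; to tube E = 1.5 × 10^6
[tube A]/[tube E] = (factor to tube E)/(factor to tube A) = 1.5 × 10^6/6 = 2.50 × 10^5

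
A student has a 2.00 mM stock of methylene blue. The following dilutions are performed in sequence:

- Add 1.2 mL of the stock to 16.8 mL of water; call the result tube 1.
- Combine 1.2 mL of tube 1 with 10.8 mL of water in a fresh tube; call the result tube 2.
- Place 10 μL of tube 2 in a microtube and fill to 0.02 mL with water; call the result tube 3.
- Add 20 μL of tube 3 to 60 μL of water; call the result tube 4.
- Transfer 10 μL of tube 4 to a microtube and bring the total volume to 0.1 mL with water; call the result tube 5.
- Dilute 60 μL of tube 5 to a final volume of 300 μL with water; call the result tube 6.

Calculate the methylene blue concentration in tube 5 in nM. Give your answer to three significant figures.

167 nM

Step 1: 1.2 mL + 16.8 mL = 18 mL total → factor 18/1.2 = 15
Step 2: 1.2 mL + 10.8 mL = 12 mL total → factor 12/1.2 = 10
Step 3: 10 μL brought to 0.02 mL → factor 20/10 = 2
Step 4: 20 μL + 60 μL = 80 μL total → factor 80/20 = 4
Step 5: 10 μL brought to 0.1 mL → factor 100/10 = 10
Dilution factor through tube 5 = 15 × 10 × 2 × 4 × 10 = 12000
[tube 5] = 2.00 mM / 12000 = 0.0001667 mM = 167 nM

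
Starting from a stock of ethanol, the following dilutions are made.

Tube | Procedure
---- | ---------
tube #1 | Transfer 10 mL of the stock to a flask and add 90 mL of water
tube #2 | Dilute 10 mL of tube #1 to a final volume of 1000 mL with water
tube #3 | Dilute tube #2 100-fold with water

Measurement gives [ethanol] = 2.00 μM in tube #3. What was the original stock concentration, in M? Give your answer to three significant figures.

0.200 M

Step 1: 10 mL + 90 mL = 100 mL total → factor 100/10 = 10
Step 2: 10 mL brought to 1000 mL → factor 1000/10 = 100
Step 3: 100-fold → factor 100
Overall dilution factor = 10 × 100 × 100 = 1 × 10^5
Stock = 2.00 μM × 1 × 10^5 = 2.000 × 10^5 μM = 0.200 M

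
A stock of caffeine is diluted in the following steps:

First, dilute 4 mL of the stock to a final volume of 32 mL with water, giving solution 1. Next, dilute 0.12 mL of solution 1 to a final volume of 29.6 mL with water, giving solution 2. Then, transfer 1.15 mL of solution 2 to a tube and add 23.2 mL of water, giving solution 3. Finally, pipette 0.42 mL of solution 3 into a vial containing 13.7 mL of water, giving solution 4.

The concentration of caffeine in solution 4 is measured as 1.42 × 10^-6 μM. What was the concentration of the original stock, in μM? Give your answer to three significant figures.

1.99 μM

Step 1: 4 mL brought to 32 mL → factor 32/4 = 8
Step 2: 0.12 mL brought to 29.6 mL → factor 29.6/0.12 = 246.67
Step 3: 1.15 mL + 23.2 mL = 24.35 mL total → factor 24.35/1.15 = 21.174
Step 4: 0.42 mL + 13.7 mL = 14.12 mL total → factor 14.12/0.42 = 33.619
Overall dilution factor = 8 × 246.67 × 21.174 × 33.619 = 1.4047 × 10^6
Stock = 1.42 × 10^-6 μM × 1.4047 × 10^6 = 1.99 μM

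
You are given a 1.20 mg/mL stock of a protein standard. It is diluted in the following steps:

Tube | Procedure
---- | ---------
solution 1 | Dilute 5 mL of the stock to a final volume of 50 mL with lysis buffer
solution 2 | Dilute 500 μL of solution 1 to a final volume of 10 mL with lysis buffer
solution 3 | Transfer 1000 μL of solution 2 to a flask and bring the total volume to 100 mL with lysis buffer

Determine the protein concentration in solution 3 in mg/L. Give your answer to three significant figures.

0.0600 mg/L

Step 1: 5 mL brought to 50 mL → factor 50/5 = 10
Step 2: 500 μL brought to 10 mL → factor 10000/500 = 20
Step 3: 1000 μL brought to 100 mL → factor 1 × 10^5/1000 = 100
Overall dilution factor = 10 × 20 × 100 = 20000
Final = 1.20 mg/mL / 20000 = 6.000 × 10^-5 mg/mL = 0.0600 mg/L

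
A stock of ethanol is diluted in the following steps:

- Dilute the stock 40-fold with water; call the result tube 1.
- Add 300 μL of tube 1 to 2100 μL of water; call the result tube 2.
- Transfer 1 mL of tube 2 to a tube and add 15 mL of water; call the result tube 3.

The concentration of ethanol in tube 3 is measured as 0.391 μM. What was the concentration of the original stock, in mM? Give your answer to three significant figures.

Step 1: 40-fold → factor 40
Step 2: 300 μL + 2100 μL = 2400 μL total → factor 2400/300 = 8
Step 3: 1 mL + 15 mL = 16 mL total → factor 16/1 = 16
Overall dilution factor = 40 × 8 × 16 = 5120
Stock = 0.391 μM × 5120 = 2002 μM = 2.00 mM

2.00 mM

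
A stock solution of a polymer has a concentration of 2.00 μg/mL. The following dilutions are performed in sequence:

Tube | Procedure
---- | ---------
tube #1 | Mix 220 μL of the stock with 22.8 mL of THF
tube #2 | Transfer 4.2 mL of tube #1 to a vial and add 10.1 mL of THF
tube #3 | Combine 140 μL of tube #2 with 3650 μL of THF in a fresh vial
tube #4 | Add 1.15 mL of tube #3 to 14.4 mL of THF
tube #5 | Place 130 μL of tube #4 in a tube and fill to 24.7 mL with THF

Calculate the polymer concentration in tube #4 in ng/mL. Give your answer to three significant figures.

0.0153 ng/mL

Step 1: 220 μL + 22.8 mL = 23020 μL total → factor 23020/220 = 104.64
Step 2: 4.2 mL + 10.1 mL = 14.3 mL total → factor 14.3/4.2 = 3.4048
Step 3: 140 μL + 3650 μL = 3790 μL total → factor 3790/140 = 27.071
Step 4: 1.15 mL + 14.4 mL = 15.55 mL total → factor 15.55/1.15 = 13.522
Dilution factor through tube #4 = 104.64 × 3.4048 × 27.071 × 13.522 = 1.3041 × 10^5
[tube #4] = 2.00 μg/mL / 1.3041 × 10^5 = 1.534 × 10^-5 μg/mL = 0.0153 ng/mL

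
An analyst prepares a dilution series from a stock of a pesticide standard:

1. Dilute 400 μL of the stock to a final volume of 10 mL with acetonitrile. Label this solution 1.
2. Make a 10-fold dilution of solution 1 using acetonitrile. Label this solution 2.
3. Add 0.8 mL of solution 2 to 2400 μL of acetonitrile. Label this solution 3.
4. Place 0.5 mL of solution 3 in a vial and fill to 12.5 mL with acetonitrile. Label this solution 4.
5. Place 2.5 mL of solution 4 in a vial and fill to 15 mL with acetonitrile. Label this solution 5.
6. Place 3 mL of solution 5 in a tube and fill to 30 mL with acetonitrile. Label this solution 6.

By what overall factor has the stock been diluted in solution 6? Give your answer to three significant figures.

1.50 × 10^6

Step 1: 400 μL brought to 10 mL → factor 10000/400 = 25
Step 2: 10-fold → factor 10
Step 3: 0.8 mL + 2400 μL = 3.2 mL total → factor 3.2/0.8 = 4
Step 4: 0.5 mL brought to 12.5 mL → factor 12.5/0.5 = 25
Step 5: 2.5 mL brought to 15 mL → factor 15/2.5 = 6
Step 6: 3 mL brought to 30 mL → factor 30/3 = 10
Overall dilution factor = 25 × 10 × 4 × 25 × 6 × 10 = 1.5 × 10^6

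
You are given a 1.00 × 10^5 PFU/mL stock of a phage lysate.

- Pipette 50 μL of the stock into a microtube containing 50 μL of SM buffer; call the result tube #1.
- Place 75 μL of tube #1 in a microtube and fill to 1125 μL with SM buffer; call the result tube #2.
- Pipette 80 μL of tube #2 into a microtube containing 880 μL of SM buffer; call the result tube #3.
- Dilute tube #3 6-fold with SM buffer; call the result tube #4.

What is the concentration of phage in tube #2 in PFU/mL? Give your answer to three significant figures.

3.33 × 10^3 PFU/mL

Step 1: 50 μL + 50 μL = 100 μL total → factor 100/50 = 2
Step 2: 75 μL brought to 1125 μL → factor 1125/75 = 15
Dilution factor through tube #2 = 2 × 15 = 30
[tube #2] = 1.00 × 10^5 PFU/mL / 30 = 3.33 × 10^3 PFU/mL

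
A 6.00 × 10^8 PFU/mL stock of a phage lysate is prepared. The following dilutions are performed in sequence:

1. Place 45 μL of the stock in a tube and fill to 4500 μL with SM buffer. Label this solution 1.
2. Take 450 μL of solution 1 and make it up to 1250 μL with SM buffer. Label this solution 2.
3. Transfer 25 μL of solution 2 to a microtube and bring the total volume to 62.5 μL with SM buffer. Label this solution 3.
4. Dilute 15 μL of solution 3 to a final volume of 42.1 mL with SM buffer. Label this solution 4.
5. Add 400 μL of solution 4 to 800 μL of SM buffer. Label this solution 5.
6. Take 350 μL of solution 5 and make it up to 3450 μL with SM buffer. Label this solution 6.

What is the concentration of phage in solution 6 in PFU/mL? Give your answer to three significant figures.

Step 1: 45 μL brought to 4500 μL → factor 4500/45 = 100
Step 2: 450 μL brought to 1250 μL → factor 1250/450 = 2.7778
Step 3: 25 μL brought to 62.5 μL → factor 62.5/25 = 2.5
Step 4: 15 μL brought to 42.1 mL → factor 42100/15 = 2806.7
Step 5: 400 μL + 800 μL = 1200 μL total → factor 1200/400 = 3
Step 6: 350 μL brought to 3450 μL → factor 3450/350 = 9.8571
Overall dilution factor = 100 × 2.7778 × 2.5 × 2806.7 × 3 × 9.8571 = 5.7637 × 10^7
Final = 6.00 × 10^8 PFU/mL / 5.7637 × 10^7 = 10.4 PFU/mL

10.4 PFU/mL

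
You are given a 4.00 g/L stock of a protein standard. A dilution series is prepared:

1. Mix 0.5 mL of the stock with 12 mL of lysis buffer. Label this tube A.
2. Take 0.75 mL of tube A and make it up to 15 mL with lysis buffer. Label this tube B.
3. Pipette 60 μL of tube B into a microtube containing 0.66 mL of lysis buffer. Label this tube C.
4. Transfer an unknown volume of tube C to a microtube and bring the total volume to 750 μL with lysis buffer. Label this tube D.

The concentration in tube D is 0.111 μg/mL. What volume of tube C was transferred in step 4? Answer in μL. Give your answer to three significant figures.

Step 1: 0.5 mL + 12 mL = 12.5 mL total → factor 12.5/0.5 = 25
Step 2: 0.75 mL brought to 15 mL → factor 15/0.75 = 20
Step 3: 60 μL + 0.66 mL = 720 μL total → factor 720/60 = 12
Step 4: v brought to 750 μL → factor = 750 μL/v
Product of known-step factors = 6000
Overall factor = 4.00 g/L / (0.111 μg/mL) = 36036
Step-4 factor = 36036 / 6000 = 6.006
v = 750 μL / 6.006 = 125 μL

125 μL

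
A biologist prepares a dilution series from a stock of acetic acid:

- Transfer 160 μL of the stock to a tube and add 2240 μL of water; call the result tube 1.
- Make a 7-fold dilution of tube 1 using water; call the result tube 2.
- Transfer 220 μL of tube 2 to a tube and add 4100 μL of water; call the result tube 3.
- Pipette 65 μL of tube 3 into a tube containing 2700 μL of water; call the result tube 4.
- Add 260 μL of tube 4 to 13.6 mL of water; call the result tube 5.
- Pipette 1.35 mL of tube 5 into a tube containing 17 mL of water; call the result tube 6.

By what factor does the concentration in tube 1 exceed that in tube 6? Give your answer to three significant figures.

4.24 × 10^6

Step 1: 160 μL + 2240 μL = 2400 μL total → factor 2400/160 = 15
Step 2: 7-fold → factor 7
Step 3: 220 μL + 4100 μL = 4320 μL total → factor 4320/220 = 19.636
Step 4: 65 μL + 2700 μL = 2765 μL total → factor 2765/65 = 42.538
Step 5: 260 μL + 13.6 mL = 13860 μL total → factor 13860/260 = 53.308
Step 6: 1.35 mL + 17 mL = 18.35 mL total → factor 18.35/1.35 = 13.593
Dilution factor to tube 1 = 15; to tube 6 = 6.3551 × 10^7
[tube 1]/[tube 6] = (factor to tube 6)/(factor to tube 1) = 6.3551 × 10^7/15 = 4.24 × 10^6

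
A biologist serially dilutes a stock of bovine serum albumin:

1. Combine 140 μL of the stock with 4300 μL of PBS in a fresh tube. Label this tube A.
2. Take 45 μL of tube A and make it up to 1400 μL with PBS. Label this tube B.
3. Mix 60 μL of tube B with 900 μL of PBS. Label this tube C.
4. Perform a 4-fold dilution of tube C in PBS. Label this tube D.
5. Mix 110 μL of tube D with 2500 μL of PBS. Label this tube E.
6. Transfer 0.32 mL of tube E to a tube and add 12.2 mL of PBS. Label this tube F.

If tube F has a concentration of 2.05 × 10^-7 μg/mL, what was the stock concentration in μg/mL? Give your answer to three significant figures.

12.0 μg/mL

Step 1: 140 μL + 4300 μL = 4440 μL total → factor 4440/140 = 31.714
Step 2: 45 μL brought to 1400 μL → factor 1400/45 = 31.111
Step 3: 60 μL + 900 μL = 960 μL total → factor 960/60 = 16
Step 4: 4-fold → factor 4
Step 5: 110 μL + 2500 μL = 2610 μL total → factor 2610/110 = 23.727
Step 6: 0.32 mL + 12.2 mL = 12.52 mL total → factor 12.52/0.32 = 39.125
Overall dilution factor = 31.714 × 31.111 × 16 × 4 × 23.727 × 39.125 = 5.8621 × 10^7
Stock = 2.05 × 10^-7 μg/mL × 5.8621 × 10^7 = 12.0 μg/mL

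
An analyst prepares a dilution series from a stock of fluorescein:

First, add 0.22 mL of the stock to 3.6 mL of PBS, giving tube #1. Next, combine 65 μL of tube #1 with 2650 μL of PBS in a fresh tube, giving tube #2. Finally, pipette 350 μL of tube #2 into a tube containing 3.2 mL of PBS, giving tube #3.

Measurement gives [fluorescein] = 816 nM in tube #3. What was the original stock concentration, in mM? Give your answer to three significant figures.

6.00 mM

Step 1: 0.22 mL + 3.6 mL = 3.82 mL total → factor 3.82/0.22 = 17.364
Step 2: 65 μL + 2650 μL = 2715 μL total → factor 2715/65 = 41.769
Step 3: 350 μL + 3.2 mL = 3550 μL total → factor 3550/350 = 10.143
Overall dilution factor = 17.364 × 41.769 × 10.143 = 7356.3
Stock = 816 nM × 7356.3 = 6.003 × 10^6 nM = 6.00 mM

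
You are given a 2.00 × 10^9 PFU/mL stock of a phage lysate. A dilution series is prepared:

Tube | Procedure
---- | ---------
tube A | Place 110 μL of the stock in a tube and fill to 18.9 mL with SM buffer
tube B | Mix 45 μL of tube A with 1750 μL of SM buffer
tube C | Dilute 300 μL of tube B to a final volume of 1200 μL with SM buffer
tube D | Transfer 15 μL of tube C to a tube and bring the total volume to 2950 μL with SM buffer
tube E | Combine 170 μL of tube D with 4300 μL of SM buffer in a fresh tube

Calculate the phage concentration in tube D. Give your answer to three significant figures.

371 PFU/mL

Step 1: 110 μL brought to 18.9 mL → factor 18900/110 = 171.82
Step 2: 45 μL + 1750 μL = 1795 μL total → factor 1795/45 = 39.889
Step 3: 300 μL brought to 1200 μL → factor 1200/300 = 4
Step 4: 15 μL brought to 2950 μL → factor 2950/15 = 196.67
Dilution factor through tube D = 171.82 × 39.889 × 4 × 196.67 = 5.3915 × 10^6
[tube D] = 2.00 × 10^9 PFU/mL / 5.3915 × 10^6 = 371 PFU/mL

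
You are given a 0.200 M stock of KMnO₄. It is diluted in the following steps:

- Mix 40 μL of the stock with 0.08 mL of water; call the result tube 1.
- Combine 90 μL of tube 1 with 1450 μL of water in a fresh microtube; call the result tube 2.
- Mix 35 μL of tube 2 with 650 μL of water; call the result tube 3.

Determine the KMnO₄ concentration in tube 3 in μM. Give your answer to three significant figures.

Step 1: 40 μL + 0.08 mL = 120 μL total → factor 120/40 = 3
Step 2: 90 μL + 1450 μL = 1540 μL total → factor 1540/90 = 17.111
Step 3: 35 μL + 650 μL = 685 μL total → factor 685/35 = 19.571
Overall dilution factor = 3 × 17.111 × 19.571 = 1004.7
Final = 0.200 M / 1004.7 = 0.0001991 M = 199 μM

199 μM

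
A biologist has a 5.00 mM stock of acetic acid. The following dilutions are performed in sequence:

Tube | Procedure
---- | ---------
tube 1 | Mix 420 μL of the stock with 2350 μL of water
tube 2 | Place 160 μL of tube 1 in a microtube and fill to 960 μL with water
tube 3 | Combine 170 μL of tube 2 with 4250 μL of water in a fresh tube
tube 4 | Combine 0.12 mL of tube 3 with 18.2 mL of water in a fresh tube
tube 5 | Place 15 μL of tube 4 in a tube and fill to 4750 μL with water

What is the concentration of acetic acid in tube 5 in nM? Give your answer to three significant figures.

0.101 nM

Step 1: 420 μL + 2350 μL = 2770 μL total → factor 2770/420 = 6.5952
Step 2: 160 μL brought to 960 μL → factor 960/160 = 6
Step 3: 170 μL + 4250 μL = 4420 μL total → factor 4420/170 = 26
Step 4: 0.12 mL + 18.2 mL = 18.32 mL total → factor 18.32/0.12 = 152.67
Step 5: 15 μL brought to 4750 μL → factor 4750/15 = 316.67
Overall dilution factor = 6.5952 × 6 × 26 × 152.67 × 316.67 = 4.974 × 10^7
Final = 5.00 mM / 4.974 × 10^7 = 1.005 × 10^-7 mM = 0.101 nM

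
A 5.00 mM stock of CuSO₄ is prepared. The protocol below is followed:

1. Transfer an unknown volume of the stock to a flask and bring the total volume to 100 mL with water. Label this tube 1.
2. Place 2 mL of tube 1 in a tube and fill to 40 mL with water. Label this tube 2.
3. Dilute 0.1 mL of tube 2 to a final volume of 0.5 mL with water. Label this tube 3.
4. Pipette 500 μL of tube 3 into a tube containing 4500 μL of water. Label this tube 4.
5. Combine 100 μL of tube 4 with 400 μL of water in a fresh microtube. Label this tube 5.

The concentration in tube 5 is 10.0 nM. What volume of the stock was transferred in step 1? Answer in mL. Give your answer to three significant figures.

1.00 mL

Step 1: v brought to 100 mL → factor = 100 mL/v
Step 2: 2 mL brought to 40 mL → factor 40/2 = 20
Step 3: 0.1 mL brought to 0.5 mL → factor 0.5/0.1 = 5
Step 4: 500 μL + 4500 μL = 5000 μL total → factor 5000/500 = 10
Step 5: 100 μL + 400 μL = 500 μL total → factor 500/100 = 5
Product of known-step factors = 5000
Overall factor = 5.00 mM / (10.0 nM) = 5 × 10^5
Step-1 factor = 5 × 10^5 / 5000 = 100
v = 100 mL / 100 = 1.00 mL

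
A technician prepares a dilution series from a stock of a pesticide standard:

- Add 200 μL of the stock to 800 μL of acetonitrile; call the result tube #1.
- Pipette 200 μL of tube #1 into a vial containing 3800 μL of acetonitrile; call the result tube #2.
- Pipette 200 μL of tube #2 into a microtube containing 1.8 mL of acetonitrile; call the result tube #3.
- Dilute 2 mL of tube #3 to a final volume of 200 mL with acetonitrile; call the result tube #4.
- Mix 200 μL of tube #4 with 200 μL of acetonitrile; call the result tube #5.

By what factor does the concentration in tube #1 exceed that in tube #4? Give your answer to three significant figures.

2.00 × 10^4

Step 1: 200 μL + 800 μL = 1000 μL total → factor 1000/200 = 5
Step 2: 200 μL + 3800 μL = 4000 μL total → factor 4000/200 = 20
Step 3: 200 μL + 1.8 mL = 2000 μL total → factor 2000/200 = 10
Step 4: 2 mL brought to 200 mL → factor 200/2 = 100
Dilution factor to tube #1 = 5; to tube #4 = 1 × 10^5
[tube #1]/[tube #4] = (factor to tube #4)/(factor to tube #1) = 1 × 10^5/5 = 2.00 × 10^4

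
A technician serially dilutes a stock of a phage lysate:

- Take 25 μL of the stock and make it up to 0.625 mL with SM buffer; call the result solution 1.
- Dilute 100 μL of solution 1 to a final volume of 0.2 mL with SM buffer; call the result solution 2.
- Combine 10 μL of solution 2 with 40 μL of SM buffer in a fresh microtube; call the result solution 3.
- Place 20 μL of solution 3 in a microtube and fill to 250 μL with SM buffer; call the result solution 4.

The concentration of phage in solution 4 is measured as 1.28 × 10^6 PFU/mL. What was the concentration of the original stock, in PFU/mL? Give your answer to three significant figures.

Step 1: 25 μL brought to 0.625 mL → factor 625/25 = 25
Step 2: 100 μL brought to 0.2 mL → factor 200/100 = 2
Step 3: 10 μL + 40 μL = 50 μL total → factor 50/10 = 5
Step 4: 20 μL brought to 250 μL → factor 250/20 = 12.5
Overall dilution factor = 25 × 2 × 5 × 12.5 = 3125
Stock = 1.28 × 10^6 PFU/mL × 3125 = 4.00 × 10^9 PFU/mL

4.00 × 10^9 PFU/mL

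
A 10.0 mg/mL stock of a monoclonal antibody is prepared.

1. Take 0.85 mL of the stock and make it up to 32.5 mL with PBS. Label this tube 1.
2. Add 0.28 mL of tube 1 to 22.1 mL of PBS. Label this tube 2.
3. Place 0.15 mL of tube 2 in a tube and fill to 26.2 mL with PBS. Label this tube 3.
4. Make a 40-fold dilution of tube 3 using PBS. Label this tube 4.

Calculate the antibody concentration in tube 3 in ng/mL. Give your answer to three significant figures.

Step 1: 0.85 mL brought to 32.5 mL → factor 32.5/0.85 = 38.235
Step 2: 0.28 mL + 22.1 mL = 22.38 mL total → factor 22.38/0.28 = 79.929
Step 3: 0.15 mL brought to 26.2 mL → factor 26.2/0.15 = 174.67
Dilution factor through tube 3 = 38.235 × 79.929 × 174.67 = 5.338 × 10^5
[tube 3] = 10.0 mg/mL / 5.338 × 10^5 = 1.873 × 10^-5 mg/mL = 18.7 ng/mL

18.7 ng/mL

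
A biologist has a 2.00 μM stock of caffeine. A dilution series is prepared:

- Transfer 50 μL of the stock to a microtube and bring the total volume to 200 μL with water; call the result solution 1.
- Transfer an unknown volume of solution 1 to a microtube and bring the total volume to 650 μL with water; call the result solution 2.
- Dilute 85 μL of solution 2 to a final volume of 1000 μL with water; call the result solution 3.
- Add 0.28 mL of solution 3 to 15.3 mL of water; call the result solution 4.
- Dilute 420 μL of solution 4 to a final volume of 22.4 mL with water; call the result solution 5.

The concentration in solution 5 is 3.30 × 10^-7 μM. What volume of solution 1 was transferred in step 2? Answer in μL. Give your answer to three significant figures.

Step 1: 50 μL brought to 200 μL → factor 200/50 = 4
Step 2: v brought to 650 μL → factor = 650 μL/v
Step 3: 85 μL brought to 1000 μL → factor 1000/85 = 11.765
Step 4: 0.28 mL + 15.3 mL = 15.58 mL total → factor 15.58/0.28 = 55.643
Step 5: 420 μL brought to 22.4 mL → factor 22400/420 = 53.333
Product of known-step factors = 1.3965 × 10^5
Overall factor = 2.00 μM / (3.30 × 10^-7 μM) = 6.0606 × 10^6
Step-2 factor = 6.0606 × 10^6 / 1.3965 × 10^5 = 43.398
v = 650 μL / 43.398 = 15.0 μL

15.0 μL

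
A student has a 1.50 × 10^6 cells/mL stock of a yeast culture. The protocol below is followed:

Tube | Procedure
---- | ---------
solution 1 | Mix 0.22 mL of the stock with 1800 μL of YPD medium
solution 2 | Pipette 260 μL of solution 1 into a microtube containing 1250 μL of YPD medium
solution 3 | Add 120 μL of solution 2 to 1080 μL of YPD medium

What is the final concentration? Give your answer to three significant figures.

2.81 × 10^3 cells/mL

Step 1: 0.22 mL + 1800 μL = 2.02 mL total → factor 2.02/0.22 = 9.1818
Step 2: 260 μL + 1250 μL = 1510 μL total → factor 1510/260 = 5.8077
Step 3: 120 μL + 1080 μL = 1200 μL total → factor 1200/120 = 10
Overall dilution factor = 9.1818 × 5.8077 × 10 = 533.25
Final = 1.50 × 10^6 cells/mL / 533.25 = 2.81 × 10^3 cells/mL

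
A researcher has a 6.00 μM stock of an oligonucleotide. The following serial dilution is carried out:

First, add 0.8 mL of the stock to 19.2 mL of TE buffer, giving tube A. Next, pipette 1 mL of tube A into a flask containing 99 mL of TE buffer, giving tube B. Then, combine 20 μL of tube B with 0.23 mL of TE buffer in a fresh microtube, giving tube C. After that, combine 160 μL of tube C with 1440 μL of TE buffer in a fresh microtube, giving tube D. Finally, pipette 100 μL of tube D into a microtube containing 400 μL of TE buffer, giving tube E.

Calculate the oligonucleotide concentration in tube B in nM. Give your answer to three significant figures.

Step 1: 0.8 mL + 19.2 mL = 20 mL total → factor 20/0.8 = 25
Step 2: 1 mL + 99 mL = 100 mL total → factor 100/1 = 100
Dilution factor through tube B = 25 × 100 = 2500
[tube B] = 6.00 μM / 2500 = 0.002400 μM = 2.40 nM

2.40 nM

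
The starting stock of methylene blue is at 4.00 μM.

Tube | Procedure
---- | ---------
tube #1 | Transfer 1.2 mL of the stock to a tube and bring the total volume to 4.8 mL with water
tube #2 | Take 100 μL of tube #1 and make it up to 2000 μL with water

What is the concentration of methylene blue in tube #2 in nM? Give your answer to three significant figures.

50.0 nM

Step 1: 1.2 mL brought to 4.8 mL → factor 4.8/1.2 = 4
Step 2: 100 μL brought to 2000 μL → factor 2000/100 = 20
Overall dilution factor = 4 × 20 = 80
Final = 4.00 μM / 80 = 0.05000 μM = 50.0 nM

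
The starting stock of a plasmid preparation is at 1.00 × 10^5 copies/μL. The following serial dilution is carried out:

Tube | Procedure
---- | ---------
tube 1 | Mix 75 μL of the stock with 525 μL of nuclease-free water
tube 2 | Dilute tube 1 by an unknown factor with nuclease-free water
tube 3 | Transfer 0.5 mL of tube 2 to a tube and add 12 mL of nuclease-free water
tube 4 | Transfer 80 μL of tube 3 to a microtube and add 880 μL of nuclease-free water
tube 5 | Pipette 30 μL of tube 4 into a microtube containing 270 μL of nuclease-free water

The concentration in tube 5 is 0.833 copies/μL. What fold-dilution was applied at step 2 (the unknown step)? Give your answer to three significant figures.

Step 1: 75 μL + 525 μL = 600 μL total → factor 600/75 = 8
Step 2: unknown factor x
Step 3: 0.5 mL + 12 mL = 12.5 mL total → factor 12.5/0.5 = 25
Step 4: 80 μL + 880 μL = 960 μL total → factor 960/80 = 12
Step 5: 30 μL + 270 μL = 300 μL total → factor 300/30 = 10
Product of known-step factors = 24000
Overall factor = 1.00 × 10^5 copies/μL / (0.833 copies/μL) = 1.2005 × 10^5
x = 1.2005 × 10^5 / 24000 = 5.00

5.00-fold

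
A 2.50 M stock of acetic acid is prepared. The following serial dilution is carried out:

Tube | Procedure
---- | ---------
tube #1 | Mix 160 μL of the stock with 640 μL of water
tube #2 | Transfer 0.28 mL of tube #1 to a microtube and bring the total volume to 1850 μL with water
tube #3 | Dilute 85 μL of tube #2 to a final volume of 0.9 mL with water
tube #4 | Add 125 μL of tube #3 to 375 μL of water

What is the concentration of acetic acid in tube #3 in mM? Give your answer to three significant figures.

7.15 mM

Step 1: 160 μL + 640 μL = 800 μL total → factor 800/160 = 5
Step 2: 0.28 mL brought to 1850 μL → factor 1.85/0.28 = 6.6071
Step 3: 85 μL brought to 0.9 mL → factor 900/85 = 10.588
Dilution factor through tube #3 = 5 × 6.6071 × 10.588 = 349.79
[tube #3] = 2.50 M / 349.79 = 0.007147 M = 7.15 mM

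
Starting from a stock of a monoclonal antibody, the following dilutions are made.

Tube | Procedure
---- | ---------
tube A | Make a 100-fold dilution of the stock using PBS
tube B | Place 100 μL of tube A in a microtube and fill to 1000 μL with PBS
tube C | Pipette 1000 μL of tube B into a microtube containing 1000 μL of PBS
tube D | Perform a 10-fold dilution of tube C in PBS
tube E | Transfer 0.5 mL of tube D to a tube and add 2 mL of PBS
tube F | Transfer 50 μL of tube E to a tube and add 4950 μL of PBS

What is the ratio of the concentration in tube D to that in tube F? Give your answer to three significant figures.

Step 1: 100-fold → factor 100
Step 2: 100 μL brought to 1000 μL → factor 1000/100 = 10
Step 3: 1000 μL + 1000 μL = 2000 μL total → factor 2000/1000 = 2
Step 4: 10-fold → factor 10
Step 5: 0.5 mL + 2 mL = 2.5 mL total → factor 2.5/0.5 = 5
Step 6: 50 μL + 4950 μL = 5000 μL total → factor 5000/50 = 100
Dilution factor to tube D = 20000; to tube F = 1 × 10^7
[tube D]/[tube F] = (factor to tube F)/(factor to tube D) = 1 × 10^7/20000 = 500

500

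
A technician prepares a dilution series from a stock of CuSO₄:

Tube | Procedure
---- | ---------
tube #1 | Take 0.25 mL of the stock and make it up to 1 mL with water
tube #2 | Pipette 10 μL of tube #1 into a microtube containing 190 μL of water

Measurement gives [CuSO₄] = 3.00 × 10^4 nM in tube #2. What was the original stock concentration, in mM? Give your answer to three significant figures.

2.40 mM

Step 1: 0.25 mL brought to 1 mL → factor 1/0.25 = 4
Step 2: 10 μL + 190 μL = 200 μL total → factor 200/10 = 20
Overall dilution factor = 4 × 20 = 80
Stock = 3.00 × 10^4 nM × 80 = 2.400 × 10^6 nM = 2.40 mM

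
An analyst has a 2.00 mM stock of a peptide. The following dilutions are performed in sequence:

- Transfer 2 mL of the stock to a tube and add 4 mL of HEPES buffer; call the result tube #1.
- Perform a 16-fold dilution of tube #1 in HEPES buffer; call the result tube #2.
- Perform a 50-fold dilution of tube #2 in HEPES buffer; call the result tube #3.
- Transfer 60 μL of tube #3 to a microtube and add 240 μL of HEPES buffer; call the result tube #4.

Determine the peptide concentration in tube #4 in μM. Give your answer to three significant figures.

Step 1: 2 mL + 4 mL = 6 mL total → factor 6/2 = 3
Step 2: 16-fold → factor 16
Step 3: 50-fold → factor 50
Step 4: 60 μL + 240 μL = 300 μL total → factor 300/60 = 5
Overall dilution factor = 3 × 16 × 50 × 5 = 12000
Final = 2.00 mM / 12000 = 0.0001667 mM = 0.167 μM

0.167 μM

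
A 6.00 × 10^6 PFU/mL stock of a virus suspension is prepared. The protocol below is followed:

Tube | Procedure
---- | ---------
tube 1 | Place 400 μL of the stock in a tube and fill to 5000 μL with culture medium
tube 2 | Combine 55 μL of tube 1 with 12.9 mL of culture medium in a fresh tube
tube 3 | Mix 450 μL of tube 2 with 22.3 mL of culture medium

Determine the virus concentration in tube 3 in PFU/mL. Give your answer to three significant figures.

40.3 PFU/mL

Step 1: 400 μL brought to 5000 μL → factor 5000/400 = 12.5
Step 2: 55 μL + 12.9 mL = 12955 μL total → factor 12955/55 = 235.55
Step 3: 450 μL + 22.3 mL = 22750 μL total → factor 22750/450 = 50.556
Overall dilution factor = 12.5 × 235.55 × 50.556 = 1.4885 × 10^5
Final = 6.00 × 10^6 PFU/mL / 1.4885 × 10^5 = 40.3 PFU/mL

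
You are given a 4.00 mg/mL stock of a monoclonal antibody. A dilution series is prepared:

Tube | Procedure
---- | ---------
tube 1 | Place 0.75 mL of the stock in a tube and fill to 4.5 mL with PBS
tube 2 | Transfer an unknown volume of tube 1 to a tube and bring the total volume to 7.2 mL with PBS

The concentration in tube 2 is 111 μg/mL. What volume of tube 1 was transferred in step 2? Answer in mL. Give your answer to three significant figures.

1.20 mL

Step 1: 0.75 mL brought to 4.5 mL → factor 4.5/0.75 = 6
Step 2: v brought to 7.2 mL → factor = 7.2 mL/v
Product of known-step factors = 6
Overall factor = 4.00 mg/mL / (111 μg/mL) = 36.036
Step-2 factor = 36.036 / 6 = 6.006
v = 7.2 mL / 6.006 = 1.20 mL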